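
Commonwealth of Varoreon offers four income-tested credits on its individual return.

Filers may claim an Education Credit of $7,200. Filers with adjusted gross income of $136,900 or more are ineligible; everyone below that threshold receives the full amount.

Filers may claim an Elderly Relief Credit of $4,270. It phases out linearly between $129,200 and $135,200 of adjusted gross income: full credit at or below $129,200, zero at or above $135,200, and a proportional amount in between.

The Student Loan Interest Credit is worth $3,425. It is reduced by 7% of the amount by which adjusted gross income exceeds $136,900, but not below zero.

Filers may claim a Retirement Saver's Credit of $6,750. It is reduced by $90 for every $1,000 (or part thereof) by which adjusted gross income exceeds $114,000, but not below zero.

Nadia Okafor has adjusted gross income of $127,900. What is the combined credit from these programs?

Education Credit: $127,900 is below the $136,900 cutoff, so the full $7,200 applies.
Elderly Relief Credit: $127,900 is at or below the $129,200 threshold, so the full $4,270 applies.
Student Loan Interest Credit: $127,900 is at or below the $136,900 threshold, so the full $3,425 applies.
Retirement Saver's Credit: income exceeds $114,000 by $13,900, which is 14 full-or-partial $1,000 increments; reduction = 14 × $90 = $1,260, leaving $5,490.
Total: $7,200 + $4,270 + $3,425 + $5,490 = $20,385.

$20,385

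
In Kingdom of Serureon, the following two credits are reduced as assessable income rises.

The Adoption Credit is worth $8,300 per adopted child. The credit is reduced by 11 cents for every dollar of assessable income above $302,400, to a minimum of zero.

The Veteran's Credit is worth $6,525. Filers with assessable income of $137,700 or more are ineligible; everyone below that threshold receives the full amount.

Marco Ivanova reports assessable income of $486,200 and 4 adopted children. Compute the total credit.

$12,982

Adoption Credit: base = 4 × $8,300 = $33,200. 11% of the $183,800 excess over $302,400 is $20,218; credit = $33,200 − $20,218 = $12,982.
Veteran's Credit: $486,200 meets or exceeds the $137,700 cutoff, so the credit is $0.
Total: $12,982 + $0 = $12,982.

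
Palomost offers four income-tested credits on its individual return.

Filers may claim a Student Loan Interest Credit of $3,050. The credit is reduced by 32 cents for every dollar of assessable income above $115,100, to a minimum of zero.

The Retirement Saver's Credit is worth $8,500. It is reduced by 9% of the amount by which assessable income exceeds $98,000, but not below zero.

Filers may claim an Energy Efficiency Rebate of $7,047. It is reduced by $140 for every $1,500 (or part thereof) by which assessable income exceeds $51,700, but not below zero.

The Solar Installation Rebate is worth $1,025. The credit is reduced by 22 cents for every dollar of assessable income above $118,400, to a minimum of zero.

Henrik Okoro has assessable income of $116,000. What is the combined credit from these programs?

$11,694

Student Loan Interest Credit: 32% of the $900 excess over $115,100 is $288; credit = $3,050 − $288 = $2,762.
Retirement Saver's Credit: 9% of the $18,000 excess over $98,000 is $1,620; credit = $8,500 − $1,620 = $6,880.
Energy Efficiency Rebate: income exceeds $51,700 by $64,300, which is 43 full-or-partial $1,500 increments; reduction = 43 × $140 = $6,020, leaving $1,027.
Solar Installation Rebate: $116,000 is at or below the $118,400 threshold, so the full $1,025 applies.
Total: $2,762 + $6,880 + $1,027 + $1,025 = $11,694.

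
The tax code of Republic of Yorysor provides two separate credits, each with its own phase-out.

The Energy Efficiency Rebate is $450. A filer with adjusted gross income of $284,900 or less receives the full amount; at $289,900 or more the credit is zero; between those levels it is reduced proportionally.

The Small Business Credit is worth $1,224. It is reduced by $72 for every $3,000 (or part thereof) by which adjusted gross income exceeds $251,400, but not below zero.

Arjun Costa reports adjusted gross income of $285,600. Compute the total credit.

$747

Energy Efficiency Rebate: $285,600 is $700 into a $5,000 phase-out range, leaving 4,300/5,000 of the credit: $450 × 4,300/5,000 = $387.
Small Business Credit: income exceeds $251,400 by $34,200, which is 12 full-or-partial $3,000 increments; reduction = 12 × $72 = $864, leaving $360.
Total: $387 + $360 = $747.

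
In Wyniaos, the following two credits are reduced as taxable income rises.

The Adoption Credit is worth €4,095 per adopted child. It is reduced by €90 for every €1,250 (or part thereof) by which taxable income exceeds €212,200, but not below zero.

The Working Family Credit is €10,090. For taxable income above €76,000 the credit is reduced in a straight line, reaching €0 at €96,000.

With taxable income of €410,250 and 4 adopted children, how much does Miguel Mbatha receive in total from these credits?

€2,070

Adoption Credit: base = 4 × €4,095 = €16,380. income exceeds €212,200 by €198,050, which is 159 full-or-partial €1,250 increments; reduction = 159 × €90 = €14,310, leaving €2,070.
Working Family Credit: €410,250 is at or above €96,000, so the credit is €0.
Total: €2,070 + €0 = €2,070.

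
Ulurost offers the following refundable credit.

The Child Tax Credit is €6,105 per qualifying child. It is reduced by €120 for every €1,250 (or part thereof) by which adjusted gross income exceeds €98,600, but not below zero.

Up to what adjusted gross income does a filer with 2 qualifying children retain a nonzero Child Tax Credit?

€224,850

Full credit = 2 × €6,105 = €12,210.
After 101 increments the reduction is 101 × €120 = €12,120, leaving €90; one more increment wipes it out. Increment 101 ends at excess 101 × €1,250 = €126,250, so the highest qualifying income is €98,600 + €126,250 = €224,850.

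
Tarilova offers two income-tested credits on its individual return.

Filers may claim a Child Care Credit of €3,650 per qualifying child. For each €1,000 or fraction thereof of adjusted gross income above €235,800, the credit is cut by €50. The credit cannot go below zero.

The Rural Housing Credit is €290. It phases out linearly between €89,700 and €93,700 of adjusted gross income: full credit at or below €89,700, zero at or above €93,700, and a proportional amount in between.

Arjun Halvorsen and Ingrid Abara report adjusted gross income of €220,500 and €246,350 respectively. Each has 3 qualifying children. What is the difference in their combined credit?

Arjun (€220,500): Child Care Credit: base = 3 × €3,650 = €10,950. €220,500 is at or below the €235,800 threshold, so the full €10,950 applies. Rural Housing Credit: €220,500 is at or above €93,700, so the credit is €0. total €10,950 + €0 = €10,950
Ingrid (€246,350): Child Care Credit: base = 3 × €3,650 = €10,950. income exceeds €235,800 by €10,550, which is 11 full-or-partial €1,000 increments; reduction = 11 × €50 = €550, leaving €10,400. Rural Housing Credit: €246,350 is at or above €93,700, so the credit is €0. total €10,400 + €0 = €10,400
Difference: |€10,950 − €10,400| = €550.

€550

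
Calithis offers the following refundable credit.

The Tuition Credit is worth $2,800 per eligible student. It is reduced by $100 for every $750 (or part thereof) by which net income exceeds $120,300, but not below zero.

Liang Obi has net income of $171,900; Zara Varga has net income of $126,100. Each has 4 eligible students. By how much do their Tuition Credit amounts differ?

$6,100

Liang ($171,900): Tuition Credit: base = 4 × $2,800 = $11,200. income exceeds $120,300 by $51,600, which is 69 full-or-partial $750 increments; reduction = 69 × $100 = $6,900, leaving $4,300.
Zara ($126,100): Tuition Credit: base = 4 × $2,800 = $11,200. income exceeds $120,300 by $5,800, which is 8 full-or-partial $750 increments; reduction = 8 × $100 = $800, leaving $10,400.
Difference: |$4,300 − $10,400| = $6,100.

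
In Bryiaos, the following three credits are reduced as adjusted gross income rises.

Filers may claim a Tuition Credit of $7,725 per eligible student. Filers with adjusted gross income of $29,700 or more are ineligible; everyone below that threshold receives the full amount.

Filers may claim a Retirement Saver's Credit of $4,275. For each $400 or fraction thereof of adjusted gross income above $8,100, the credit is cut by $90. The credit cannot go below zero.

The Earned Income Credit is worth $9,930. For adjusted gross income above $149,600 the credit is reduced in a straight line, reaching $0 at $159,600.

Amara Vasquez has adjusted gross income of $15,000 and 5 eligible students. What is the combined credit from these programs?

$51,210

Tuition Credit: base = 5 × $7,725 = $38,625. $15,000 is below the $29,700 cutoff, so the full $38,625 applies.
Retirement Saver's Credit: income exceeds $8,100 by $6,900, which is 18 full-or-partial $400 increments; reduction = 18 × $90 = $1,620, leaving $2,655.
Earned Income Credit: $15,000 is at or below the $149,600 threshold, so the full $9,930 applies.
Total: $38,625 + $2,655 + $9,930 = $51,210.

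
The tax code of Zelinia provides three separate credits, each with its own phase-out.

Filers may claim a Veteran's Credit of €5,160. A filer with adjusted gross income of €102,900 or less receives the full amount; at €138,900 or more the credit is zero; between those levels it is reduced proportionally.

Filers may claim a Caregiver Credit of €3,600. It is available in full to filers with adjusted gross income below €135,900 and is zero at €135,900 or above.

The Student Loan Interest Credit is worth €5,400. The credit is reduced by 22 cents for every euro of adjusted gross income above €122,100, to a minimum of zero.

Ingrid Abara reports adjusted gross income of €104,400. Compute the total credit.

€13,945

Veteran's Credit: €104,400 is €1,500 into a €36,000 phase-out range, leaving 34,500/36,000 of the credit: €5,160 × 34,500/36,000 = €4,945.
Caregiver Credit: €104,400 is below the €135,900 cutoff, so the full €3,600 applies.
Student Loan Interest Credit: €104,400 is at or below the €122,100 threshold, so the full €5,400 applies.
Total: €4,945 + €3,600 + €5,400 = €13,945.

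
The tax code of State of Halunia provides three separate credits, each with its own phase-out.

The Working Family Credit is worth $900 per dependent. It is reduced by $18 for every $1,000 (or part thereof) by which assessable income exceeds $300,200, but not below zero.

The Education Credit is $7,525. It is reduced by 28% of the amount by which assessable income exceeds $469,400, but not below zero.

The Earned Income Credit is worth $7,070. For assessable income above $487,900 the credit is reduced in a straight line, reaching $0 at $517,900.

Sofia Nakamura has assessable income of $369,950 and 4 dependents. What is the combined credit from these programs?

Working Family Credit: base = 4 × $900 = $3,600. income exceeds $300,200 by $69,750, which is 70 full-or-partial $1,000 increments; reduction = 70 × $18 = $1,260, leaving $2,340.
Education Credit: $369,950 is at or below the $469,400 threshold, so the full $7,525 applies.
Earned Income Credit: $369,950 is at or below the $487,900 threshold, so the full $7,070 applies.
Total: $2,340 + $7,525 + $7,070 = $16,935.

$16,935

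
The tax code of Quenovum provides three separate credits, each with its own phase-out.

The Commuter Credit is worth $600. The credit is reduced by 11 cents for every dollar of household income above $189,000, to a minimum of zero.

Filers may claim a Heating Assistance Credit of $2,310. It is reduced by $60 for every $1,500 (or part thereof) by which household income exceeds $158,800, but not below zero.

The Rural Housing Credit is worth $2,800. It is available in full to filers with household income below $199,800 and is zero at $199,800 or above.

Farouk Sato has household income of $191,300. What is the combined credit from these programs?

Commuter Credit: 11% of the $2,300 excess over $189,000 is $253; credit = $600 − $253 = $347.
Heating Assistance Credit: income exceeds $158,800 by $32,500, which is 22 full-or-partial $1,500 increments; reduction = 22 × $60 = $1,320, leaving $990.
Rural Housing Credit: $191,300 is below the $199,800 cutoff, so the full $2,800 applies.
Total: $347 + $990 + $2,800 = $4,137.

$4,137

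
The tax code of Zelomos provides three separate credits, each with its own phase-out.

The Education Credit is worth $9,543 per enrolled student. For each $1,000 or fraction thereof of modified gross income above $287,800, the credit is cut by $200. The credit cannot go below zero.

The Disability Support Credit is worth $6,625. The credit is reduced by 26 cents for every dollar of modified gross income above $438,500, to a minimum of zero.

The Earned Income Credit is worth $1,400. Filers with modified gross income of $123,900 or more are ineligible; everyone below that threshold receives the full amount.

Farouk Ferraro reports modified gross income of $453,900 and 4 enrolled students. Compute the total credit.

$7,393

Education Credit: base = 4 × $9,543 = $38,172. income exceeds $287,800 by $166,100, which is 167 full-or-partial $1,000 increments; reduction = 167 × $200 = $33,400, leaving $4,772.
Disability Support Credit: 26% of the $15,400 excess over $438,500 is $4,004; credit = $6,625 − $4,004 = $2,621.
Earned Income Credit: $453,900 meets or exceeds the $123,900 cutoff, so the credit is $0.
Total: $4,772 + $2,621 + $0 = $7,393.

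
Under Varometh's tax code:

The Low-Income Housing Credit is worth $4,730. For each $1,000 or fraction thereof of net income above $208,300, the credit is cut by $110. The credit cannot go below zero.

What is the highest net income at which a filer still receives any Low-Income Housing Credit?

After 42 increments the reduction is 42 × $110 = $4,620, leaving $110; one more increment wipes it out. Increment 42 ends at excess 42 × $1,000 = $42,000, so the highest qualifying income is $208,300 + $42,000 = $250,300.

$250,300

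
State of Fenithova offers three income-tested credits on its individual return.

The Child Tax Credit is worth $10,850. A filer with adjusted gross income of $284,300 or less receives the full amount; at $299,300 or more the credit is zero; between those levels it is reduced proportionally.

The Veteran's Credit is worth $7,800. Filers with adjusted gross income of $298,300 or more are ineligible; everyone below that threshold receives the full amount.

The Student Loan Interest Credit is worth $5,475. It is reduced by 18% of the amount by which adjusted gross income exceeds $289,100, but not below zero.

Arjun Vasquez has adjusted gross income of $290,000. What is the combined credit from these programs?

$19,840

Child Tax Credit: $290,000 is $5,700 into a $15,000 phase-out range, leaving 9,300/15,000 of the credit: $10,850 × 9,300/15,000 = $6,727.
Veteran's Credit: $290,000 is below the $298,300 cutoff, so the full $7,800 applies.
Student Loan Interest Credit: 18% of the $900 excess over $289,100 is $162; credit = $5,475 − $162 = $5,313.
Total: $6,727 + $7,800 + $5,313 = $19,840.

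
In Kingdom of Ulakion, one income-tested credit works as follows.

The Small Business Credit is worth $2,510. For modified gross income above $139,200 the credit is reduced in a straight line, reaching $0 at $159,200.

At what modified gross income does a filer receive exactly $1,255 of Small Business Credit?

$1,255 is 1,255/2,510 of the full $2,510, so 1,255/2,510 of the $20,000 range has been used: income = $139,200 + $20,000 × 1,255/2,510 = $149,200.

$149,200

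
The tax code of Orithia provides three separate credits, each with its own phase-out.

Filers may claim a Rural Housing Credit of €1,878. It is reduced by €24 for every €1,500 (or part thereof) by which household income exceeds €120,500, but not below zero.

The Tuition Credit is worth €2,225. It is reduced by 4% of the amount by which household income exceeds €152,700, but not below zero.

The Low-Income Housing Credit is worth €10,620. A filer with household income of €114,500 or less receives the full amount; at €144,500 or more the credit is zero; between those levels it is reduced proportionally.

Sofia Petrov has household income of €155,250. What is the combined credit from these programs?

€3,425

Rural Housing Credit: income exceeds €120,500 by €34,750, which is 24 full-or-partial €1,500 increments; reduction = 24 × €24 = €576, leaving €1,302.
Tuition Credit: 4% of the €2,550 excess over €152,700 is €102; credit = €2,225 − €102 = €2,123.
Low-Income Housing Credit: €155,250 is at or above €144,500, so the credit is €0.
Total: €1,302 + €2,123 + €0 = €3,425.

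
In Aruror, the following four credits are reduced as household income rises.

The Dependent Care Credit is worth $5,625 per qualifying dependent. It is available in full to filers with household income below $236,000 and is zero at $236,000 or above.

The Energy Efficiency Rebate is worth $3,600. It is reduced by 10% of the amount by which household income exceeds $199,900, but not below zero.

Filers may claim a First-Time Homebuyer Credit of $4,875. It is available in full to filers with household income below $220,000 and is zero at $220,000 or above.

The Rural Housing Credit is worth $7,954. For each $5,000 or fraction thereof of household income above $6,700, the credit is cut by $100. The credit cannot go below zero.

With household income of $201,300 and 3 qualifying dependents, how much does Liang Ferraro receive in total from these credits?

$29,264

Dependent Care Credit: base = 3 × $5,625 = $16,875. $201,300 is below the $236,000 cutoff, so the full $16,875 applies.
Energy Efficiency Rebate: 10% of the $1,400 excess over $199,900 is $140; credit = $3,600 − $140 = $3,460.
First-Time Homebuyer Credit: $201,300 is below the $220,000 cutoff, so the full $4,875 applies.
Rural Housing Credit: income exceeds $6,700 by $194,600, which is 39 full-or-partial $5,000 increments; reduction = 39 × $100 = $3,900, leaving $4,054.
Total: $16,875 + $3,460 + $4,875 + $4,054 = $29,264.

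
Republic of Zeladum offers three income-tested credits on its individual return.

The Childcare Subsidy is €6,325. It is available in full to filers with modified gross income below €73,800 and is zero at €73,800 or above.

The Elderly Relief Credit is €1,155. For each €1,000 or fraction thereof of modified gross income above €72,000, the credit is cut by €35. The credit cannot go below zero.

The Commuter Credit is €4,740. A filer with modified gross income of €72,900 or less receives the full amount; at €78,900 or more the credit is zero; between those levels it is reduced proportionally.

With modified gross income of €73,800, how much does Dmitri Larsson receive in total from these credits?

Childcare Subsidy: €73,800 meets or exceeds the €73,800 cutoff, so the credit is €0.
Elderly Relief Credit: income exceeds €72,000 by €1,800, which is 2 full-or-partial €1,000 increments; reduction = 2 × €35 = €70, leaving €1,085.
Commuter Credit: €73,800 is €900 into a €6,000 phase-out range, leaving 5,100/6,000 of the credit: €4,740 × 5,100/6,000 = €4,029.
Total: €0 + €1,085 + €4,029 = €5,114.

€5,114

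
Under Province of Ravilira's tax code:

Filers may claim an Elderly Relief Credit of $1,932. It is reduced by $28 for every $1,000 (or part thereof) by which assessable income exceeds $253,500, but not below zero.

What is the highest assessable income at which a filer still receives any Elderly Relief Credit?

$321,500

After 68 increments the reduction is 68 × $28 = $1,904, leaving $28; one more increment wipes it out. Increment 68 ends at excess 68 × $1,000 = $68,000, so the highest qualifying income is $253,500 + $68,000 = $321,500.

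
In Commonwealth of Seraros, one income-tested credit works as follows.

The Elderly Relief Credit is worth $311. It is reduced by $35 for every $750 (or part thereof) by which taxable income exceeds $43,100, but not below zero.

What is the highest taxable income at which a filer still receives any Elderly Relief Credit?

$49,100

After 8 increments the reduction is 8 × $35 = $280, leaving $31; one more increment wipes it out. Increment 8 ends at excess 8 × $750 = $6,000, so the highest qualifying income is $43,100 + $6,000 = $49,100.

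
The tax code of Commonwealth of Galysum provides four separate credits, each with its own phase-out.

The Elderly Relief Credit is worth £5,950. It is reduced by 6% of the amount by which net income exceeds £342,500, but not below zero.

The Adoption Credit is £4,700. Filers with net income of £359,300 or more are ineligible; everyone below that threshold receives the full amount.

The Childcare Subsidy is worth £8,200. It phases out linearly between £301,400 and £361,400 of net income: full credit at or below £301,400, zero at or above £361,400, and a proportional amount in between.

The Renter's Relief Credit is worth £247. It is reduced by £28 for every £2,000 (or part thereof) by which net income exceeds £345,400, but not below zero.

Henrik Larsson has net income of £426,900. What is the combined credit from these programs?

Elderly Relief Credit: 6% of the £84,400 excess over £342,500 is £5,064; credit = £5,950 − £5,064 = £886.
Adoption Credit: £426,900 meets or exceeds the £359,300 cutoff, so the credit is £0.
Childcare Subsidy: £426,900 is at or above £361,400, so the credit is £0.
Renter's Relief Credit: income exceeds £345,400 by £81,500 → 41 increments × £28 = £1,148 ≥ base, so the credit is £0.
Total: £886 + £0 + £0 + £0 = £886.

£886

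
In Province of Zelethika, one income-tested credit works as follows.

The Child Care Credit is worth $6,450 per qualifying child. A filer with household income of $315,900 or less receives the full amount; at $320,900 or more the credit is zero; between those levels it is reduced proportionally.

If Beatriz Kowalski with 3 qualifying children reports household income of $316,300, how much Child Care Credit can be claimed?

Child Care Credit: base = 3 × $6,450 = $19,350. $316,300 is $400 into a $5,000 phase-out range, leaving 4,600/5,000 of the credit: $19,350 × 4,600/5,000 = $17,802.

$17,802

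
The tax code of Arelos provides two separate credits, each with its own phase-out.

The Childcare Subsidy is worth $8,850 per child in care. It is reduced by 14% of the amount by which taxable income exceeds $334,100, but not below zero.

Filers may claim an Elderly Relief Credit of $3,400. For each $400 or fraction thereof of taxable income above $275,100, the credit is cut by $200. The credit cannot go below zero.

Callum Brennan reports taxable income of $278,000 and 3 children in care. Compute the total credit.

Childcare Subsidy: base = 3 × $8,850 = $26,550. $278,000 is at or below the $334,100 threshold, so the full $26,550 applies.
Elderly Relief Credit: income exceeds $275,100 by $2,900, which is 8 full-or-partial $400 increments; reduction = 8 × $200 = $1,600, leaving $1,800.
Total: $26,550 + $1,800 = $28,350.

$28,350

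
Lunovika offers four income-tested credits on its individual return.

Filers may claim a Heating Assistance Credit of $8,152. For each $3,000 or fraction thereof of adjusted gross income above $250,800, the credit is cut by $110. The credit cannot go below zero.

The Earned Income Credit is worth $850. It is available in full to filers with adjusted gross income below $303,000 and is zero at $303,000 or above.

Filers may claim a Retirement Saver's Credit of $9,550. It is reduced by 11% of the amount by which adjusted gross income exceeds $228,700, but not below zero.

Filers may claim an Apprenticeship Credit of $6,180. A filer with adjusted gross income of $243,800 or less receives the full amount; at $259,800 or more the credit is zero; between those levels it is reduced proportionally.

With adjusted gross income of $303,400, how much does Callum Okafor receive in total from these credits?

Heating Assistance Credit: income exceeds $250,800 by $52,600, which is 18 full-or-partial $3,000 increments; reduction = 18 × $110 = $1,980, leaving $6,172.
Earned Income Credit: $303,400 meets or exceeds the $303,000 cutoff, so the credit is $0.
Retirement Saver's Credit: 11% of the $74,700 excess over $228,700 is $8,217; credit = $9,550 − $8,217 = $1,333.
Apprenticeship Credit: $303,400 is at or above $259,800, so the credit is $0.
Total: $6,172 + $0 + $1,333 + $0 = $7,505.

$7,505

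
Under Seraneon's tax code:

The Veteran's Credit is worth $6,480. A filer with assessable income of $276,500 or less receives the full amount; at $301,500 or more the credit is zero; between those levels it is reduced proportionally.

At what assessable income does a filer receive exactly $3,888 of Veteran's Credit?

$3,888 is 3,888/6,480 of the full $6,480, so 2,592/6,480 of the $25,000 range has been used: income = $276,500 + $25,000 × 2,592/6,480 = $286,500.

$286,500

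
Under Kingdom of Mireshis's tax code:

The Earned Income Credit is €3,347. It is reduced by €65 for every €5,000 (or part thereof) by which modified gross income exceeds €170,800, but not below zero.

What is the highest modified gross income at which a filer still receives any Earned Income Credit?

€425,800

After 51 increments the reduction is 51 × €65 = €3,315, leaving €32; one more increment wipes it out. Increment 51 ends at excess 51 × €5,000 = €255,000, so the highest qualifying income is €170,800 + €255,000 = €425,800.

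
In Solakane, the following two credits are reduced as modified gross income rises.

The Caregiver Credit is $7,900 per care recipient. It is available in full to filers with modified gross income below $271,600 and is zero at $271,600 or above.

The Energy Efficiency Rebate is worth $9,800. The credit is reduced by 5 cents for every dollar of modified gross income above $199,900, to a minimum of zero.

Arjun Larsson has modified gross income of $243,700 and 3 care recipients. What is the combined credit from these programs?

$31,310

Caregiver Credit: base = 3 × $7,900 = $23,700. $243,700 is below the $271,600 cutoff, so the full $23,700 applies.
Energy Efficiency Rebate: 5% of the $43,800 excess over $199,900 is $2,190; credit = $9,800 − $2,190 = $7,610.
Total: $23,700 + $7,610 = $31,310.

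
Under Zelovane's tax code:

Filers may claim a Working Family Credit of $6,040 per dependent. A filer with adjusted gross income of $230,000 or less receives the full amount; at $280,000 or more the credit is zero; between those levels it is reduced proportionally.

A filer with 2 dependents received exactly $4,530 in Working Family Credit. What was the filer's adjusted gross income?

$261,250

Full credit = 2 × $6,040 = $12,080.
$4,530 is 4,530/12,080 of the full $12,080, so 7,550/12,080 of the $50,000 range has been used: income = $230,000 + $50,000 × 7,550/12,080 = $261,250.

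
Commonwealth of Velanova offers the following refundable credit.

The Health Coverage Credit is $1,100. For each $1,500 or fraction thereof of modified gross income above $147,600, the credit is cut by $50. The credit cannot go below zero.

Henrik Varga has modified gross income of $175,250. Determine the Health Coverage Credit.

$150

Health Coverage Credit: income exceeds $147,600 by $27,650, which is 19 full-or-partial $1,500 increments; reduction = 19 × $50 = $950, leaving $150.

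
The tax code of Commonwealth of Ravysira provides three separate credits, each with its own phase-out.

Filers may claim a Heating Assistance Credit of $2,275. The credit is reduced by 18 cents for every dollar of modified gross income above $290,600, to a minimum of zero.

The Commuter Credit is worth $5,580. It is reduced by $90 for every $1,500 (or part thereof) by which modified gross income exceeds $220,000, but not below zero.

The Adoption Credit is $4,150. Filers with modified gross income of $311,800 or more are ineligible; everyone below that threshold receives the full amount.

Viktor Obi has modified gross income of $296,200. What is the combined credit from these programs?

Heating Assistance Credit: 18% of the $5,600 excess over $290,600 is $1,008; credit = $2,275 − $1,008 = $1,267.
Commuter Credit: income exceeds $220,000 by $76,200, which is 51 full-or-partial $1,500 increments; reduction = 51 × $90 = $4,590, leaving $990.
Adoption Credit: $296,200 is below the $311,800 cutoff, so the full $4,150 applies.
Total: $1,267 + $990 + $4,150 = $6,407.

$6,407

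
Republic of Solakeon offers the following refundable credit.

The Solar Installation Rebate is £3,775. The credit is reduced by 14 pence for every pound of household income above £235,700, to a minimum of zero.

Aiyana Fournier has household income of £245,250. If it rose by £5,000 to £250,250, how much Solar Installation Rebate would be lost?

At £245,250 — 14% of the £9,550 excess over £235,700 is £1,337; credit = £3,775 − £1,337 = £2,438.
At £250,250 — 14% of the £14,550 excess over £235,700 is £2,037; credit = £3,775 − £2,037 = £1,738.
Lost: £2,438 − £1,738 = £700.

£700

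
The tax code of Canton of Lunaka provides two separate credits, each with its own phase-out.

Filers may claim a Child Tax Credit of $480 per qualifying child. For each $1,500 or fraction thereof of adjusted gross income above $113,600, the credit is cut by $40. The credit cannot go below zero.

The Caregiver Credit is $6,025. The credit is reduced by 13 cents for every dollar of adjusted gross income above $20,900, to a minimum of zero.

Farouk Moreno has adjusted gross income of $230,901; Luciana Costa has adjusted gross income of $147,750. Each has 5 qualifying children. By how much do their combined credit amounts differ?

$1,480

Farouk ($230,901): Child Tax Credit: base = 5 × $480 = $2,400. income exceeds $113,600 by $117,301 → 79 increments × $40 = $3,160 ≥ base, so the credit is $0. Caregiver Credit: 13% of the $210,001 excess over $20,900 is $27,300.13 ≥ base, so the credit is $0. total $0 + $0 = $0
Luciana ($147,750): Child Tax Credit: base = 5 × $480 = $2,400. income exceeds $113,600 by $34,150, which is 23 full-or-partial $1,500 increments; reduction = 23 × $40 = $920, leaving $1,480. Caregiver Credit: 13% of the $126,850 excess over $20,900 is $16,490.50 ≥ base, so the credit is $0. total $1,480 + $0 = $1,480
Difference: |$0 − $1,480| = $1,480.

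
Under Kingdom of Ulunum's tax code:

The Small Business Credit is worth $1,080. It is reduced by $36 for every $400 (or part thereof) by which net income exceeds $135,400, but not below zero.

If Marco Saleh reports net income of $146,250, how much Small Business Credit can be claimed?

Small Business Credit: income exceeds $135,400 by $10,850, which is 28 full-or-partial $400 increments; reduction = 28 × $36 = $1,008, leaving $72.

$72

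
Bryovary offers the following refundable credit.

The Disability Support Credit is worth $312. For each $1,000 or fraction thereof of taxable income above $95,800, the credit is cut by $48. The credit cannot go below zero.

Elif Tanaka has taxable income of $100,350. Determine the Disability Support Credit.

Disability Support Credit: income exceeds $95,800 by $4,550, which is 5 full-or-partial $1,000 increments; reduction = 5 × $48 = $240, leaving $72.

$72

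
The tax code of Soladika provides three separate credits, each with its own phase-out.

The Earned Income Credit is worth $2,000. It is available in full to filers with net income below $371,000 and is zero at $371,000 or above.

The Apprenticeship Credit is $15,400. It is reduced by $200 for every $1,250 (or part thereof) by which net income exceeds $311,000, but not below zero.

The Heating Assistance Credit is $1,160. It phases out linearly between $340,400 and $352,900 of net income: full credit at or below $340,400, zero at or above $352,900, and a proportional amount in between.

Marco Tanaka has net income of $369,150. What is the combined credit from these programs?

Earned Income Credit: $369,150 is below the $371,000 cutoff, so the full $2,000 applies.
Apprenticeship Credit: income exceeds $311,000 by $58,150, which is 47 full-or-partial $1,250 increments; reduction = 47 × $200 = $9,400, leaving $6,000.
Heating Assistance Credit: $369,150 is at or above $352,900, so the credit is $0.
Total: $2,000 + $6,000 + $0 = $8,000.

$8,000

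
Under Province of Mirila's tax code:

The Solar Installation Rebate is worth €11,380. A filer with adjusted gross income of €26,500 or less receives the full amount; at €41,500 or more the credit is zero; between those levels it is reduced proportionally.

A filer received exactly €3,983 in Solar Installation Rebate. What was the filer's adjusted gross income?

€36,250

€3,983 is 3,983/11,380 of the full €11,380, so 7,397/11,380 of the €15,000 range has been used: income = €26,500 + €15,000 × 7,397/11,380 = €36,250.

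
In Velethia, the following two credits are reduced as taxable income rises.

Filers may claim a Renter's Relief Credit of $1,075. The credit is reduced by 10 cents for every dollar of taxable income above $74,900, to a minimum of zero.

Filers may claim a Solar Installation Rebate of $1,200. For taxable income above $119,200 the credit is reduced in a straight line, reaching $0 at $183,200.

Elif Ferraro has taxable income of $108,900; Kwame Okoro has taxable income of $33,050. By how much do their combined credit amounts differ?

Elif ($108,900): Renter's Relief Credit: 10% of the $34,000 excess over $74,900 is $3,400 ≥ base, so the credit is $0. Solar Installation Rebate: $108,900 is at or below the $119,200 threshold, so the full $1,200 applies. total $0 + $1,200 = $1,200
Kwame ($33,050): Renter's Relief Credit: $33,050 is at or below the $74,900 threshold, so the full $1,075 applies. Solar Installation Rebate: $33,050 is at or below the $119,200 threshold, so the full $1,200 applies. total $1,075 + $1,200 = $2,275
Difference: |$1,200 − $2,275| = $1,075.

$1,075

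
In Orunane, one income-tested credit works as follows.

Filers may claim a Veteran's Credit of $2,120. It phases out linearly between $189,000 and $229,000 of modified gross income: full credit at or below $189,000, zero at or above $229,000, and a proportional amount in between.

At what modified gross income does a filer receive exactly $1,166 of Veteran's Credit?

$207,000

$1,166 is 1,166/2,120 of the full $2,120, so 954/2,120 of the $40,000 range has been used: income = $189,000 + $40,000 × 954/2,120 = $207,000.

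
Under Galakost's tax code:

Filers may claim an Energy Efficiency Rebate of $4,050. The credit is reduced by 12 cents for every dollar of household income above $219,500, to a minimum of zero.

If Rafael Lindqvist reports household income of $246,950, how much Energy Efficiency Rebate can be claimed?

Energy Efficiency Rebate: 12% of the $27,450 excess over $219,500 is $3,294; credit = $4,050 − $3,294 = $756.

$756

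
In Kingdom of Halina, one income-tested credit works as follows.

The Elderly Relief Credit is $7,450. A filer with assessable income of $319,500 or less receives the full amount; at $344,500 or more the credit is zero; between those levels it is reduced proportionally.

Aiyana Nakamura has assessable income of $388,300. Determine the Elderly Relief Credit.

$0

Elderly Relief Credit: $388,300 is at or above $344,500, so the credit is $0.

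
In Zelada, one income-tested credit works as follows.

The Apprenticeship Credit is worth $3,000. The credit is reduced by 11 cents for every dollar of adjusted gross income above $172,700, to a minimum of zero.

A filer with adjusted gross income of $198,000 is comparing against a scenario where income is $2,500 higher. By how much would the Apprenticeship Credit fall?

$217

At $198,000 — 11% of the $25,300 excess over $172,700 is $2,783; credit = $3,000 − $2,783 = $217.
At $200,500 — 11% of the $27,800 excess over $172,700 is $3,058 ≥ base, so the credit is $0.
Lost: $217 − $0 = $217.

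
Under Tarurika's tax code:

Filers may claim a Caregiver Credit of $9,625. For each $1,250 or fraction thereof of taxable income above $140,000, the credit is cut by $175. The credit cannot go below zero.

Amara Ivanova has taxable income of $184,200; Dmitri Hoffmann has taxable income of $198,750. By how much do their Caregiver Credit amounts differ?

Amara ($184,200): Caregiver Credit: income exceeds $140,000 by $44,200, which is 36 full-or-partial $1,250 increments; reduction = 36 × $175 = $6,300, leaving $3,325.
Dmitri ($198,750): Caregiver Credit: income exceeds $140,000 by $58,750, which is 47 full-or-partial $1,250 increments; reduction = 47 × $175 = $8,225, leaving $1,400.
Difference: |$3,325 − $1,400| = $1,925.

$1,925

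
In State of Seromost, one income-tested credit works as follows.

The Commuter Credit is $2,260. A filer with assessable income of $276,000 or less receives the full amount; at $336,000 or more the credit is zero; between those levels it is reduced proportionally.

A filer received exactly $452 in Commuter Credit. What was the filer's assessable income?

$452 is 452/2,260 of the full $2,260, so 1,808/2,260 of the $60,000 range has been used: income = $276,000 + $60,000 × 1,808/2,260 = $324,000.

$324,000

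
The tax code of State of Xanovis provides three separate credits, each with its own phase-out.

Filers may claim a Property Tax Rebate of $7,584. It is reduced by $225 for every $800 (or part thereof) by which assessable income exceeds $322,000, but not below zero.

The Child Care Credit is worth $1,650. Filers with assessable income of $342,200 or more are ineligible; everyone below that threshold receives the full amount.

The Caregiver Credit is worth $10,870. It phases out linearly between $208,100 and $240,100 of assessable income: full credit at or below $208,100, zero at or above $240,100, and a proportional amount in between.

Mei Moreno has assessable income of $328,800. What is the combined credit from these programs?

Property Tax Rebate: income exceeds $322,000 by $6,800, which is 9 full-or-partial $800 increments; reduction = 9 × $225 = $2,025, leaving $5,559.
Child Care Credit: $328,800 is below the $342,200 cutoff, so the full $1,650 applies.
Caregiver Credit: $328,800 is at or above $240,100, so the credit is $0.
Total: $5,559 + $1,650 + $0 = $7,209.

$7,209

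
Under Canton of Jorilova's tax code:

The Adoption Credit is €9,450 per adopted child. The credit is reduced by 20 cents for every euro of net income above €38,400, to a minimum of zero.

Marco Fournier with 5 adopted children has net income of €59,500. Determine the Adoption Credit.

€43,030

Adoption Credit: base = 5 × €9,450 = €47,250. 20% of the €21,100 excess over €38,400 is €4,220; credit = €47,250 − €4,220 = €43,030.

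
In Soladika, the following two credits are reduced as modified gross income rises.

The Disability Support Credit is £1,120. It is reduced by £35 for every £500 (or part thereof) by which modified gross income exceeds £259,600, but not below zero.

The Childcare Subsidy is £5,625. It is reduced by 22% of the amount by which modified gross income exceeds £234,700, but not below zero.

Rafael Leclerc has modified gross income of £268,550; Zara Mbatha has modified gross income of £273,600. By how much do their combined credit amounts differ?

£350

Rafael (£268,550): Disability Support Credit: income exceeds £259,600 by £8,950, which is 18 full-or-partial £500 increments; reduction = 18 × £35 = £630, leaving £490. Childcare Subsidy: 22% of the £33,850 excess over £234,700 is £7,447 ≥ base, so the credit is £0. total £490 + £0 = £490
Zara (£273,600): Disability Support Credit: income exceeds £259,600 by £14,000, which is 28 full-or-partial £500 increments; reduction = 28 × £35 = £980, leaving £140. Childcare Subsidy: 22% of the £38,900 excess over £234,700 is £8,558 ≥ base, so the credit is £0. total £140 + £0 = £140
Difference: |£490 − £140| = £350.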